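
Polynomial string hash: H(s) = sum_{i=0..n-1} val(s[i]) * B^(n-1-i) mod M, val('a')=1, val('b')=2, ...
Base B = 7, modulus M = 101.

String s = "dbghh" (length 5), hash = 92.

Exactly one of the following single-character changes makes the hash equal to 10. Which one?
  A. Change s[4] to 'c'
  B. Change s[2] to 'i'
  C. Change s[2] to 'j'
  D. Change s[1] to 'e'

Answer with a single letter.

Answer: D

Derivation:
Option A: s[4]='h'->'c', delta=(3-8)*7^0 mod 101 = 96, hash=92+96 mod 101 = 87
Option B: s[2]='g'->'i', delta=(9-7)*7^2 mod 101 = 98, hash=92+98 mod 101 = 89
Option C: s[2]='g'->'j', delta=(10-7)*7^2 mod 101 = 46, hash=92+46 mod 101 = 37
Option D: s[1]='b'->'e', delta=(5-2)*7^3 mod 101 = 19, hash=92+19 mod 101 = 10 <-- target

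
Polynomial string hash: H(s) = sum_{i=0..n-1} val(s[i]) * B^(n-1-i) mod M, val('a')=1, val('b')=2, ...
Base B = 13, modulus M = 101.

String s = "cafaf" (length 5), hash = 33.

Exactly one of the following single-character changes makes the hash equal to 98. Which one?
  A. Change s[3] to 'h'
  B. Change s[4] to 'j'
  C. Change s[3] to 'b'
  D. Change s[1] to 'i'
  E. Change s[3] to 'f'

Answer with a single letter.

Option A: s[3]='a'->'h', delta=(8-1)*13^1 mod 101 = 91, hash=33+91 mod 101 = 23
Option B: s[4]='f'->'j', delta=(10-6)*13^0 mod 101 = 4, hash=33+4 mod 101 = 37
Option C: s[3]='a'->'b', delta=(2-1)*13^1 mod 101 = 13, hash=33+13 mod 101 = 46
Option D: s[1]='a'->'i', delta=(9-1)*13^3 mod 101 = 2, hash=33+2 mod 101 = 35
Option E: s[3]='a'->'f', delta=(6-1)*13^1 mod 101 = 65, hash=33+65 mod 101 = 98 <-- target

Answer: E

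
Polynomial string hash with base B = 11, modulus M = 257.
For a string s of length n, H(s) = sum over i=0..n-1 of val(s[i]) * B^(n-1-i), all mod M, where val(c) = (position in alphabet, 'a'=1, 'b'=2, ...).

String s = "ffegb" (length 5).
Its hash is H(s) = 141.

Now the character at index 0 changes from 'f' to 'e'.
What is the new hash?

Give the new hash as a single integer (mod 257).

Answer: 149

Derivation:
val('f') = 6, val('e') = 5
Position k = 0, exponent = n-1-k = 4
B^4 mod M = 11^4 mod 257 = 249
Delta = (5 - 6) * 249 mod 257 = 8
New hash = (141 + 8) mod 257 = 149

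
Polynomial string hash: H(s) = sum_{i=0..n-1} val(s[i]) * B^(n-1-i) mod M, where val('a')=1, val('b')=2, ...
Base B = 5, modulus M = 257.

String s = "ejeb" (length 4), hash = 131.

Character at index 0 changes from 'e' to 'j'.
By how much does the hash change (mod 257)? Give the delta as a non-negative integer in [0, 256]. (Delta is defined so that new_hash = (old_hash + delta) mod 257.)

Delta formula: (val(new) - val(old)) * B^(n-1-k) mod M
  val('j') - val('e') = 10 - 5 = 5
  B^(n-1-k) = 5^3 mod 257 = 125
  Delta = 5 * 125 mod 257 = 111

Answer: 111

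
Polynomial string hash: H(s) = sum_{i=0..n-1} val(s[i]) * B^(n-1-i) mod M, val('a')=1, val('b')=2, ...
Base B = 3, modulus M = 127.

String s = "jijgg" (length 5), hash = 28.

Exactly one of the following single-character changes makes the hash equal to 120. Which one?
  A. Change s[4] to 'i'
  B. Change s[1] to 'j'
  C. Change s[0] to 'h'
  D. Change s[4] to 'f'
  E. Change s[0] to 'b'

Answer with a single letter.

Option A: s[4]='g'->'i', delta=(9-7)*3^0 mod 127 = 2, hash=28+2 mod 127 = 30
Option B: s[1]='i'->'j', delta=(10-9)*3^3 mod 127 = 27, hash=28+27 mod 127 = 55
Option C: s[0]='j'->'h', delta=(8-10)*3^4 mod 127 = 92, hash=28+92 mod 127 = 120 <-- target
Option D: s[4]='g'->'f', delta=(6-7)*3^0 mod 127 = 126, hash=28+126 mod 127 = 27
Option E: s[0]='j'->'b', delta=(2-10)*3^4 mod 127 = 114, hash=28+114 mod 127 = 15

Answer: C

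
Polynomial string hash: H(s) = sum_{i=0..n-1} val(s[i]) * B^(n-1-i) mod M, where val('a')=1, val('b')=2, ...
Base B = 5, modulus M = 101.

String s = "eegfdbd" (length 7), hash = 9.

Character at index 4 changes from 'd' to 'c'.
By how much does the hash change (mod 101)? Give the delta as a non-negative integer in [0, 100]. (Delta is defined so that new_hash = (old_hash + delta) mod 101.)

Delta formula: (val(new) - val(old)) * B^(n-1-k) mod M
  val('c') - val('d') = 3 - 4 = -1
  B^(n-1-k) = 5^2 mod 101 = 25
  Delta = -1 * 25 mod 101 = 76

Answer: 76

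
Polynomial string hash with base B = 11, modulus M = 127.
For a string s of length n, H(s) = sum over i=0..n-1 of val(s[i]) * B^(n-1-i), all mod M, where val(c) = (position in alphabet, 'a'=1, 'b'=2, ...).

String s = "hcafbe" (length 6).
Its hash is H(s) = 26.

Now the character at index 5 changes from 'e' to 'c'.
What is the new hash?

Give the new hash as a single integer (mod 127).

val('e') = 5, val('c') = 3
Position k = 5, exponent = n-1-k = 0
B^0 mod M = 11^0 mod 127 = 1
Delta = (3 - 5) * 1 mod 127 = 125
New hash = (26 + 125) mod 127 = 24

Answer: 24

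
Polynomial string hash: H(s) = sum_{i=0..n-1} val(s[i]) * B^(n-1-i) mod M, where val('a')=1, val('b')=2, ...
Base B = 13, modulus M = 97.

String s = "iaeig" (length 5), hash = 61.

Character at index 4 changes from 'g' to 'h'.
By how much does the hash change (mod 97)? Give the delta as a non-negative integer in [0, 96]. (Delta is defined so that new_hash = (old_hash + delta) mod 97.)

Delta formula: (val(new) - val(old)) * B^(n-1-k) mod M
  val('h') - val('g') = 8 - 7 = 1
  B^(n-1-k) = 13^0 mod 97 = 1
  Delta = 1 * 1 mod 97 = 1

Answer: 1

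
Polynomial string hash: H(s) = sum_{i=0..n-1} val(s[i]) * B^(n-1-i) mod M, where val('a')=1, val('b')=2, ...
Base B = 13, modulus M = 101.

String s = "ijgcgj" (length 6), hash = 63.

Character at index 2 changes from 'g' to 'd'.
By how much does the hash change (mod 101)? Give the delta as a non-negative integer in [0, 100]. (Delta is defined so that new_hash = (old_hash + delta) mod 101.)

Delta formula: (val(new) - val(old)) * B^(n-1-k) mod M
  val('d') - val('g') = 4 - 7 = -3
  B^(n-1-k) = 13^3 mod 101 = 76
  Delta = -3 * 76 mod 101 = 75

Answer: 75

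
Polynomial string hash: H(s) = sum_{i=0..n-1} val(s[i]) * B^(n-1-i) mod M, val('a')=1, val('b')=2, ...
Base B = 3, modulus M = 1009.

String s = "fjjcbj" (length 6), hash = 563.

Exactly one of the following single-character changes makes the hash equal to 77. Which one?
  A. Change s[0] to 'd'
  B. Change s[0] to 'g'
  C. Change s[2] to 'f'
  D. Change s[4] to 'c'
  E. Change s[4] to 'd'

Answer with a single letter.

Answer: A

Derivation:
Option A: s[0]='f'->'d', delta=(4-6)*3^5 mod 1009 = 523, hash=563+523 mod 1009 = 77 <-- target
Option B: s[0]='f'->'g', delta=(7-6)*3^5 mod 1009 = 243, hash=563+243 mod 1009 = 806
Option C: s[2]='j'->'f', delta=(6-10)*3^3 mod 1009 = 901, hash=563+901 mod 1009 = 455
Option D: s[4]='b'->'c', delta=(3-2)*3^1 mod 1009 = 3, hash=563+3 mod 1009 = 566
Option E: s[4]='b'->'d', delta=(4-2)*3^1 mod 1009 = 6, hash=563+6 mod 1009 = 569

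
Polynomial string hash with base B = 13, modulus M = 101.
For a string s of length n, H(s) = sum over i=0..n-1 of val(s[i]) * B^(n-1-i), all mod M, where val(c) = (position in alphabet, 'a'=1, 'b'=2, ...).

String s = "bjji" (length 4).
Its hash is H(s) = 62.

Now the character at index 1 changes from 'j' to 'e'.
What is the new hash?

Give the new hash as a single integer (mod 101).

val('j') = 10, val('e') = 5
Position k = 1, exponent = n-1-k = 2
B^2 mod M = 13^2 mod 101 = 68
Delta = (5 - 10) * 68 mod 101 = 64
New hash = (62 + 64) mod 101 = 25

Answer: 25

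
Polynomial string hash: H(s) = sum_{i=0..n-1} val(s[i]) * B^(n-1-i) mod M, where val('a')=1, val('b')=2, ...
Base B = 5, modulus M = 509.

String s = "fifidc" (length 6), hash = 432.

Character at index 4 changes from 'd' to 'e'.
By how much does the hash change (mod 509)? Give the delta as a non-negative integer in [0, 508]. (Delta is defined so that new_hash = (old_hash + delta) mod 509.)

Delta formula: (val(new) - val(old)) * B^(n-1-k) mod M
  val('e') - val('d') = 5 - 4 = 1
  B^(n-1-k) = 5^1 mod 509 = 5
  Delta = 1 * 5 mod 509 = 5

Answer: 5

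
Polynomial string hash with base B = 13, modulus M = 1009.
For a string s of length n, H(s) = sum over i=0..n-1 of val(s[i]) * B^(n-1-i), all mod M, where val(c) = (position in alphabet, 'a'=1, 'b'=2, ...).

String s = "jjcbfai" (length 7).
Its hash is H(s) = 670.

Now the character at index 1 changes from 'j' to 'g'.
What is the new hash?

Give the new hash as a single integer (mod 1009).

Answer: 727

Derivation:
val('j') = 10, val('g') = 7
Position k = 1, exponent = n-1-k = 5
B^5 mod M = 13^5 mod 1009 = 990
Delta = (7 - 10) * 990 mod 1009 = 57
New hash = (670 + 57) mod 1009 = 727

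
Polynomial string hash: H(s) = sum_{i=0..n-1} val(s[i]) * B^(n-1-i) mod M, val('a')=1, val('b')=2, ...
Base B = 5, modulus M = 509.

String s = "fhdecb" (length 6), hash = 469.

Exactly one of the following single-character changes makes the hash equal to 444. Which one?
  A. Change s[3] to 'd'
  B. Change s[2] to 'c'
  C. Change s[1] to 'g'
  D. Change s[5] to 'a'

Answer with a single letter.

Option A: s[3]='e'->'d', delta=(4-5)*5^2 mod 509 = 484, hash=469+484 mod 509 = 444 <-- target
Option B: s[2]='d'->'c', delta=(3-4)*5^3 mod 509 = 384, hash=469+384 mod 509 = 344
Option C: s[1]='h'->'g', delta=(7-8)*5^4 mod 509 = 393, hash=469+393 mod 509 = 353
Option D: s[5]='b'->'a', delta=(1-2)*5^0 mod 509 = 508, hash=469+508 mod 509 = 468

Answer: A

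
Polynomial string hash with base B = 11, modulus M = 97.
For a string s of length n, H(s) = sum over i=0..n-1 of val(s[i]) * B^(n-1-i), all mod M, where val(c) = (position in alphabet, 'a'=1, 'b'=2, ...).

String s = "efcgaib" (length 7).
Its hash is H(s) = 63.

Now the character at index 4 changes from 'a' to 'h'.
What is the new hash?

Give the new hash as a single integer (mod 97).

val('a') = 1, val('h') = 8
Position k = 4, exponent = n-1-k = 2
B^2 mod M = 11^2 mod 97 = 24
Delta = (8 - 1) * 24 mod 97 = 71
New hash = (63 + 71) mod 97 = 37

Answer: 37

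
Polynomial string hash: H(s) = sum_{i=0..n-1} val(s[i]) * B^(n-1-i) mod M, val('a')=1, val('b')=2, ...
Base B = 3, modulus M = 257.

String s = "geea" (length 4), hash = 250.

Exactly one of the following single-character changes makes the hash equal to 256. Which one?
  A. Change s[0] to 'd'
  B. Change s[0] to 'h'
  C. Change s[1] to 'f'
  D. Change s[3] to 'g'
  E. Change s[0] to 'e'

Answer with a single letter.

Answer: D

Derivation:
Option A: s[0]='g'->'d', delta=(4-7)*3^3 mod 257 = 176, hash=250+176 mod 257 = 169
Option B: s[0]='g'->'h', delta=(8-7)*3^3 mod 257 = 27, hash=250+27 mod 257 = 20
Option C: s[1]='e'->'f', delta=(6-5)*3^2 mod 257 = 9, hash=250+9 mod 257 = 2
Option D: s[3]='a'->'g', delta=(7-1)*3^0 mod 257 = 6, hash=250+6 mod 257 = 256 <-- target
Option E: s[0]='g'->'e', delta=(5-7)*3^3 mod 257 = 203, hash=250+203 mod 257 = 196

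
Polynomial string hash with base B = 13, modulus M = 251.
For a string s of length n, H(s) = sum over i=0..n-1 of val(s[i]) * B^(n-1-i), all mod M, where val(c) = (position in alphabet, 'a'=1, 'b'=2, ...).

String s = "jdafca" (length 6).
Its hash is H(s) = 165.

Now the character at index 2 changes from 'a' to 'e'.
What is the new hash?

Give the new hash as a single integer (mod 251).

val('a') = 1, val('e') = 5
Position k = 2, exponent = n-1-k = 3
B^3 mod M = 13^3 mod 251 = 189
Delta = (5 - 1) * 189 mod 251 = 3
New hash = (165 + 3) mod 251 = 168

Answer: 168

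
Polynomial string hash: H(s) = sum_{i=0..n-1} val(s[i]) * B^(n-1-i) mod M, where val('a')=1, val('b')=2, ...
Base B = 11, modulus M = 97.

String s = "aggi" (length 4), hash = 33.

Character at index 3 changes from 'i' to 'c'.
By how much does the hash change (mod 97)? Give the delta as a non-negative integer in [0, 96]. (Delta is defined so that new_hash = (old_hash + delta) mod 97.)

Answer: 91

Derivation:
Delta formula: (val(new) - val(old)) * B^(n-1-k) mod M
  val('c') - val('i') = 3 - 9 = -6
  B^(n-1-k) = 11^0 mod 97 = 1
  Delta = -6 * 1 mod 97 = 91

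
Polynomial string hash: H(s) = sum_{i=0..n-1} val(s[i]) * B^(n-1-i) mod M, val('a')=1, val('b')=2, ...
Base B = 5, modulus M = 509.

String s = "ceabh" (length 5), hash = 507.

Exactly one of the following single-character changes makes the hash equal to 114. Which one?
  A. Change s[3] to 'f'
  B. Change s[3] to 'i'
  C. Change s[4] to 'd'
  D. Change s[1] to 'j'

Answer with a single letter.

Option A: s[3]='b'->'f', delta=(6-2)*5^1 mod 509 = 20, hash=507+20 mod 509 = 18
Option B: s[3]='b'->'i', delta=(9-2)*5^1 mod 509 = 35, hash=507+35 mod 509 = 33
Option C: s[4]='h'->'d', delta=(4-8)*5^0 mod 509 = 505, hash=507+505 mod 509 = 503
Option D: s[1]='e'->'j', delta=(10-5)*5^3 mod 509 = 116, hash=507+116 mod 509 = 114 <-- target

Answer: D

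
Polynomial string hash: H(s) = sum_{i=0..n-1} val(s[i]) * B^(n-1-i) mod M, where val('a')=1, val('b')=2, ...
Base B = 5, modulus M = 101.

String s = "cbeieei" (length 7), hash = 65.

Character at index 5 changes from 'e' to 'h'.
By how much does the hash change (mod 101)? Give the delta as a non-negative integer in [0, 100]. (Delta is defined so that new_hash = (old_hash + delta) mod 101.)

Answer: 15

Derivation:
Delta formula: (val(new) - val(old)) * B^(n-1-k) mod M
  val('h') - val('e') = 8 - 5 = 3
  B^(n-1-k) = 5^1 mod 101 = 5
  Delta = 3 * 5 mod 101 = 15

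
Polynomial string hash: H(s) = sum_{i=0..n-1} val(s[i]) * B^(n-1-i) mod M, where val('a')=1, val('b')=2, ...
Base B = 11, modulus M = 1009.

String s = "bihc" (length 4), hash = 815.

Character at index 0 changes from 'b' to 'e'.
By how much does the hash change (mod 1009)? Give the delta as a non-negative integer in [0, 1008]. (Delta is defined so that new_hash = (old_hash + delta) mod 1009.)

Answer: 966

Derivation:
Delta formula: (val(new) - val(old)) * B^(n-1-k) mod M
  val('e') - val('b') = 5 - 2 = 3
  B^(n-1-k) = 11^3 mod 1009 = 322
  Delta = 3 * 322 mod 1009 = 966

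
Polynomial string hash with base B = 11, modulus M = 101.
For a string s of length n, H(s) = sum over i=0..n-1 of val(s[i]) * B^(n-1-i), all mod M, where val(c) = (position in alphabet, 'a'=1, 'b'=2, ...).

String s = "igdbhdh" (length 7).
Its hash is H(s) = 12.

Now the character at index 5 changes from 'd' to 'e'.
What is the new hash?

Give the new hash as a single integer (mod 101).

val('d') = 4, val('e') = 5
Position k = 5, exponent = n-1-k = 1
B^1 mod M = 11^1 mod 101 = 11
Delta = (5 - 4) * 11 mod 101 = 11
New hash = (12 + 11) mod 101 = 23

Answer: 23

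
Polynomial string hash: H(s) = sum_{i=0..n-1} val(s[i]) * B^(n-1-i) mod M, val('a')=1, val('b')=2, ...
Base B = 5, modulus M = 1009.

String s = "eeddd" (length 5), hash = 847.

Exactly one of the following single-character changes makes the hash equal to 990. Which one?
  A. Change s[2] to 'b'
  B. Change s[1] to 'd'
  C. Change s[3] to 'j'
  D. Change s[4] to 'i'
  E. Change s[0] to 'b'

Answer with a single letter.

Option A: s[2]='d'->'b', delta=(2-4)*5^2 mod 1009 = 959, hash=847+959 mod 1009 = 797
Option B: s[1]='e'->'d', delta=(4-5)*5^3 mod 1009 = 884, hash=847+884 mod 1009 = 722
Option C: s[3]='d'->'j', delta=(10-4)*5^1 mod 1009 = 30, hash=847+30 mod 1009 = 877
Option D: s[4]='d'->'i', delta=(9-4)*5^0 mod 1009 = 5, hash=847+5 mod 1009 = 852
Option E: s[0]='e'->'b', delta=(2-5)*5^4 mod 1009 = 143, hash=847+143 mod 1009 = 990 <-- target

Answer: E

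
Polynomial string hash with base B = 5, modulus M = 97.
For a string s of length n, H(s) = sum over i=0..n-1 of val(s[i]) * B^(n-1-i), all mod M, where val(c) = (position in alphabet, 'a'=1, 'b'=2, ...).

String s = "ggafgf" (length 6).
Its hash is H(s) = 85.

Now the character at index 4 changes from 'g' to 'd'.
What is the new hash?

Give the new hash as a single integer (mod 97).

val('g') = 7, val('d') = 4
Position k = 4, exponent = n-1-k = 1
B^1 mod M = 5^1 mod 97 = 5
Delta = (4 - 7) * 5 mod 97 = 82
New hash = (85 + 82) mod 97 = 70

Answer: 70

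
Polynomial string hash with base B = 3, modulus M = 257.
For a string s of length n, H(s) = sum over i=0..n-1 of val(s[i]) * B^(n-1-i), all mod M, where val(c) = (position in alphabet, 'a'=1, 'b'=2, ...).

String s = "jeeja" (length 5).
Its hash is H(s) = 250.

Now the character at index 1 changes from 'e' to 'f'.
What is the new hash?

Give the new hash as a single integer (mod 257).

Answer: 20

Derivation:
val('e') = 5, val('f') = 6
Position k = 1, exponent = n-1-k = 3
B^3 mod M = 3^3 mod 257 = 27
Delta = (6 - 5) * 27 mod 257 = 27
New hash = (250 + 27) mod 257 = 20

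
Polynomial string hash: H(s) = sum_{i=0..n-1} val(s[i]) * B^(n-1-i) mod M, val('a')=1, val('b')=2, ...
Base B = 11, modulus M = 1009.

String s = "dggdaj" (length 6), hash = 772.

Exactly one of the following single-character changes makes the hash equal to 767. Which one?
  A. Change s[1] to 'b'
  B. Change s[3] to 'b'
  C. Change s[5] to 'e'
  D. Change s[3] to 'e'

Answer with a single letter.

Answer: C

Derivation:
Option A: s[1]='g'->'b', delta=(2-7)*11^4 mod 1009 = 452, hash=772+452 mod 1009 = 215
Option B: s[3]='d'->'b', delta=(2-4)*11^2 mod 1009 = 767, hash=772+767 mod 1009 = 530
Option C: s[5]='j'->'e', delta=(5-10)*11^0 mod 1009 = 1004, hash=772+1004 mod 1009 = 767 <-- target
Option D: s[3]='d'->'e', delta=(5-4)*11^2 mod 1009 = 121, hash=772+121 mod 1009 = 893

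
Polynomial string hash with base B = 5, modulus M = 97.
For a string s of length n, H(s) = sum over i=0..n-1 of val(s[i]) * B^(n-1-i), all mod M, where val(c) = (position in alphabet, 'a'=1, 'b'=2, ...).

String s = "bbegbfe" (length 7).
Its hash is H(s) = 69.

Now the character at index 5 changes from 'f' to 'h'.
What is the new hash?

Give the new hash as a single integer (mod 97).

Answer: 79

Derivation:
val('f') = 6, val('h') = 8
Position k = 5, exponent = n-1-k = 1
B^1 mod M = 5^1 mod 97 = 5
Delta = (8 - 6) * 5 mod 97 = 10
New hash = (69 + 10) mod 97 = 79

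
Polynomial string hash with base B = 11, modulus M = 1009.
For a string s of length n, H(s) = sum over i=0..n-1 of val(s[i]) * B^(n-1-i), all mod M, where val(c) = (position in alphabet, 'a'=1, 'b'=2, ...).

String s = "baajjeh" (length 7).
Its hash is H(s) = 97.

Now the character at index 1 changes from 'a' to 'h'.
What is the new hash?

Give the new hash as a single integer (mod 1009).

Answer: 401

Derivation:
val('a') = 1, val('h') = 8
Position k = 1, exponent = n-1-k = 5
B^5 mod M = 11^5 mod 1009 = 620
Delta = (8 - 1) * 620 mod 1009 = 304
New hash = (97 + 304) mod 1009 = 401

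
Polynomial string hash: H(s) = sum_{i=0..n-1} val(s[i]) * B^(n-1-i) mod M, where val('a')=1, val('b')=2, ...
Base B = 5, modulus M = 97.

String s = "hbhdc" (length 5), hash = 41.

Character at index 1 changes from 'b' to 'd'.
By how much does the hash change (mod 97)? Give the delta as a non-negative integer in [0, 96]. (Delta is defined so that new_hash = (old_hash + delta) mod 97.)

Answer: 56

Derivation:
Delta formula: (val(new) - val(old)) * B^(n-1-k) mod M
  val('d') - val('b') = 4 - 2 = 2
  B^(n-1-k) = 5^3 mod 97 = 28
  Delta = 2 * 28 mod 97 = 56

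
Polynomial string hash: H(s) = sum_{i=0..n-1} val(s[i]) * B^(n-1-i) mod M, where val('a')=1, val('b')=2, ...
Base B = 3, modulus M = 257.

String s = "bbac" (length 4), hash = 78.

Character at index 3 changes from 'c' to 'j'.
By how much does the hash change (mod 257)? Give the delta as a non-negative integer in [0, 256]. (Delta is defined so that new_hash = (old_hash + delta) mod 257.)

Delta formula: (val(new) - val(old)) * B^(n-1-k) mod M
  val('j') - val('c') = 10 - 3 = 7
  B^(n-1-k) = 3^0 mod 257 = 1
  Delta = 7 * 1 mod 257 = 7

Answer: 7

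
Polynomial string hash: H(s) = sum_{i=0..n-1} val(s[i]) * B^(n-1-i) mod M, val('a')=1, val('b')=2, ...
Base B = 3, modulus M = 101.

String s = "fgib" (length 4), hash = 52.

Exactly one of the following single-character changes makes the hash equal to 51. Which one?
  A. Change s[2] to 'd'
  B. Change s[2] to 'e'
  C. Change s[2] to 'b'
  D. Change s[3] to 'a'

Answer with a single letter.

Option A: s[2]='i'->'d', delta=(4-9)*3^1 mod 101 = 86, hash=52+86 mod 101 = 37
Option B: s[2]='i'->'e', delta=(5-9)*3^1 mod 101 = 89, hash=52+89 mod 101 = 40
Option C: s[2]='i'->'b', delta=(2-9)*3^1 mod 101 = 80, hash=52+80 mod 101 = 31
Option D: s[3]='b'->'a', delta=(1-2)*3^0 mod 101 = 100, hash=52+100 mod 101 = 51 <-- target

Answer: D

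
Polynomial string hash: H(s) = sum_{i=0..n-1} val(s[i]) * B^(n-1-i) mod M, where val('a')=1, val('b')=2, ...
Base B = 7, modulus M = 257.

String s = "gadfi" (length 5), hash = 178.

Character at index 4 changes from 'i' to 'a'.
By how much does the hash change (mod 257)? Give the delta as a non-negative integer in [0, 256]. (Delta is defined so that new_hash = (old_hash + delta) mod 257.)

Answer: 249

Derivation:
Delta formula: (val(new) - val(old)) * B^(n-1-k) mod M
  val('a') - val('i') = 1 - 9 = -8
  B^(n-1-k) = 7^0 mod 257 = 1
  Delta = -8 * 1 mod 257 = 249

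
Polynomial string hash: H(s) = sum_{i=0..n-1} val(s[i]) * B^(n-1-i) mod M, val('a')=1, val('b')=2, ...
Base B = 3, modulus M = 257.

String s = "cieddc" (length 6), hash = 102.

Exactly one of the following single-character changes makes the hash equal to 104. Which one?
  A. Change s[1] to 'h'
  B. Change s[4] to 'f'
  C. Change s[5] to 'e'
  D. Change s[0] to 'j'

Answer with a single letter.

Answer: C

Derivation:
Option A: s[1]='i'->'h', delta=(8-9)*3^4 mod 257 = 176, hash=102+176 mod 257 = 21
Option B: s[4]='d'->'f', delta=(6-4)*3^1 mod 257 = 6, hash=102+6 mod 257 = 108
Option C: s[5]='c'->'e', delta=(5-3)*3^0 mod 257 = 2, hash=102+2 mod 257 = 104 <-- target
Option D: s[0]='c'->'j', delta=(10-3)*3^5 mod 257 = 159, hash=102+159 mod 257 = 4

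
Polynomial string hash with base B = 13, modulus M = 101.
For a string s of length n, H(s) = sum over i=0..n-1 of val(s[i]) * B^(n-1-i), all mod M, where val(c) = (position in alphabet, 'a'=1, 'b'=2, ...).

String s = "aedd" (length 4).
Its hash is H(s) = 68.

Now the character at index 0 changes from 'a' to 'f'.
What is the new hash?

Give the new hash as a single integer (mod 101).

val('a') = 1, val('f') = 6
Position k = 0, exponent = n-1-k = 3
B^3 mod M = 13^3 mod 101 = 76
Delta = (6 - 1) * 76 mod 101 = 77
New hash = (68 + 77) mod 101 = 44

Answer: 44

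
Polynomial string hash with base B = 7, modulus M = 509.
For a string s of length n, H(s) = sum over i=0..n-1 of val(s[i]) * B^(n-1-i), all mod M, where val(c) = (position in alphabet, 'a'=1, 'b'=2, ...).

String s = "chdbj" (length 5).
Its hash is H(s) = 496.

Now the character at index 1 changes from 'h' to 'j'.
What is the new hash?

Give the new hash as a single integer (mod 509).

Answer: 164

Derivation:
val('h') = 8, val('j') = 10
Position k = 1, exponent = n-1-k = 3
B^3 mod M = 7^3 mod 509 = 343
Delta = (10 - 8) * 343 mod 509 = 177
New hash = (496 + 177) mod 509 = 164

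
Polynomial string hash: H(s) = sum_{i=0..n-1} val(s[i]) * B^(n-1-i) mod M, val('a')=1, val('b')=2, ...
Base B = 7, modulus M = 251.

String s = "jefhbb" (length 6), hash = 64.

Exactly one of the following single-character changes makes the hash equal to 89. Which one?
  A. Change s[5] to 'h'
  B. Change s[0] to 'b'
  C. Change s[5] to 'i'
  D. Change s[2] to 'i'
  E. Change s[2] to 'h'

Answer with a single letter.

Answer: D

Derivation:
Option A: s[5]='b'->'h', delta=(8-2)*7^0 mod 251 = 6, hash=64+6 mod 251 = 70
Option B: s[0]='j'->'b', delta=(2-10)*7^5 mod 251 = 80, hash=64+80 mod 251 = 144
Option C: s[5]='b'->'i', delta=(9-2)*7^0 mod 251 = 7, hash=64+7 mod 251 = 71
Option D: s[2]='f'->'i', delta=(9-6)*7^3 mod 251 = 25, hash=64+25 mod 251 = 89 <-- target
Option E: s[2]='f'->'h', delta=(8-6)*7^3 mod 251 = 184, hash=64+184 mod 251 = 248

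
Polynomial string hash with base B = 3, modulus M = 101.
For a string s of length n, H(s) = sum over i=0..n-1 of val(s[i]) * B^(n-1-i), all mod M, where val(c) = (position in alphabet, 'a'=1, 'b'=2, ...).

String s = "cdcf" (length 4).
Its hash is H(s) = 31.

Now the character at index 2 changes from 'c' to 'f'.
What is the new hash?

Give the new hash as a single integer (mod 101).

Answer: 40

Derivation:
val('c') = 3, val('f') = 6
Position k = 2, exponent = n-1-k = 1
B^1 mod M = 3^1 mod 101 = 3
Delta = (6 - 3) * 3 mod 101 = 9
New hash = (31 + 9) mod 101 = 40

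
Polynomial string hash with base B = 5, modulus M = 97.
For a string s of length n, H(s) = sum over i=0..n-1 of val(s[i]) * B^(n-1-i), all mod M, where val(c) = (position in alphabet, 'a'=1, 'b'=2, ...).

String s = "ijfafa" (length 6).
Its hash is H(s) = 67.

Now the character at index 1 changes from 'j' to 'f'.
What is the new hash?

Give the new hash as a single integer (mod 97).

Answer: 89

Derivation:
val('j') = 10, val('f') = 6
Position k = 1, exponent = n-1-k = 4
B^4 mod M = 5^4 mod 97 = 43
Delta = (6 - 10) * 43 mod 97 = 22
New hash = (67 + 22) mod 97 = 89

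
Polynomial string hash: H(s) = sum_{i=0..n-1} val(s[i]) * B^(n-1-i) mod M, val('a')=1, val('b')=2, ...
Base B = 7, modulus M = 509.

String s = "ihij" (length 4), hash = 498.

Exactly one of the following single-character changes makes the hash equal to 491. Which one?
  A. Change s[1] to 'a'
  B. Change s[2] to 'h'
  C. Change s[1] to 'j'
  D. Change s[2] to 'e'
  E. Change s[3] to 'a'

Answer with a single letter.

Answer: B

Derivation:
Option A: s[1]='h'->'a', delta=(1-8)*7^2 mod 509 = 166, hash=498+166 mod 509 = 155
Option B: s[2]='i'->'h', delta=(8-9)*7^1 mod 509 = 502, hash=498+502 mod 509 = 491 <-- target
Option C: s[1]='h'->'j', delta=(10-8)*7^2 mod 509 = 98, hash=498+98 mod 509 = 87
Option D: s[2]='i'->'e', delta=(5-9)*7^1 mod 509 = 481, hash=498+481 mod 509 = 470
Option E: s[3]='j'->'a', delta=(1-10)*7^0 mod 509 = 500, hash=498+500 mod 509 = 489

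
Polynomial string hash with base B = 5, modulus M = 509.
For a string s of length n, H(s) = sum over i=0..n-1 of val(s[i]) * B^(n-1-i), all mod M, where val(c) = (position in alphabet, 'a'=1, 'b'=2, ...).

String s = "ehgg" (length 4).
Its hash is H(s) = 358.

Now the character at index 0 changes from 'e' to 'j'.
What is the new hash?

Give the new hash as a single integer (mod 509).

Answer: 474

Derivation:
val('e') = 5, val('j') = 10
Position k = 0, exponent = n-1-k = 3
B^3 mod M = 5^3 mod 509 = 125
Delta = (10 - 5) * 125 mod 509 = 116
New hash = (358 + 116) mod 509 = 474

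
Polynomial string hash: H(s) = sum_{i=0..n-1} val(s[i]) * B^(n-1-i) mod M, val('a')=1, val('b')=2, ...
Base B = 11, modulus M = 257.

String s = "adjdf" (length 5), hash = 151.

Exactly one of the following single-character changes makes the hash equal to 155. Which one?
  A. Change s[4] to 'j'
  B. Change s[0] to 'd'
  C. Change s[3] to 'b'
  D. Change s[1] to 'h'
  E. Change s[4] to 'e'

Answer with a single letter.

Option A: s[4]='f'->'j', delta=(10-6)*11^0 mod 257 = 4, hash=151+4 mod 257 = 155 <-- target
Option B: s[0]='a'->'d', delta=(4-1)*11^4 mod 257 = 233, hash=151+233 mod 257 = 127
Option C: s[3]='d'->'b', delta=(2-4)*11^1 mod 257 = 235, hash=151+235 mod 257 = 129
Option D: s[1]='d'->'h', delta=(8-4)*11^3 mod 257 = 184, hash=151+184 mod 257 = 78
Option E: s[4]='f'->'e', delta=(5-6)*11^0 mod 257 = 256, hash=151+256 mod 257 = 150

Answer: A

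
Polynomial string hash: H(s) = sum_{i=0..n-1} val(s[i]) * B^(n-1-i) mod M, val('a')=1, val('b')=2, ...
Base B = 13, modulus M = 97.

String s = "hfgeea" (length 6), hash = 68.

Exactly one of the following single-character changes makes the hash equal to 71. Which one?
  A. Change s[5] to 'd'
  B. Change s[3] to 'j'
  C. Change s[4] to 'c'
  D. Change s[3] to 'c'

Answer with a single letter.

Option A: s[5]='a'->'d', delta=(4-1)*13^0 mod 97 = 3, hash=68+3 mod 97 = 71 <-- target
Option B: s[3]='e'->'j', delta=(10-5)*13^2 mod 97 = 69, hash=68+69 mod 97 = 40
Option C: s[4]='e'->'c', delta=(3-5)*13^1 mod 97 = 71, hash=68+71 mod 97 = 42
Option D: s[3]='e'->'c', delta=(3-5)*13^2 mod 97 = 50, hash=68+50 mod 97 = 21

Answer: A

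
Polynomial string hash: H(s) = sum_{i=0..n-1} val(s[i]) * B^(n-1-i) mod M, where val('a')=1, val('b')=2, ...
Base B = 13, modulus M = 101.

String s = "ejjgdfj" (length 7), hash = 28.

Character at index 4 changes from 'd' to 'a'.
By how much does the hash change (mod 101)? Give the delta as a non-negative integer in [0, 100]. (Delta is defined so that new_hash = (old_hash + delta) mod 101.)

Delta formula: (val(new) - val(old)) * B^(n-1-k) mod M
  val('a') - val('d') = 1 - 4 = -3
  B^(n-1-k) = 13^2 mod 101 = 68
  Delta = -3 * 68 mod 101 = 99

Answer: 99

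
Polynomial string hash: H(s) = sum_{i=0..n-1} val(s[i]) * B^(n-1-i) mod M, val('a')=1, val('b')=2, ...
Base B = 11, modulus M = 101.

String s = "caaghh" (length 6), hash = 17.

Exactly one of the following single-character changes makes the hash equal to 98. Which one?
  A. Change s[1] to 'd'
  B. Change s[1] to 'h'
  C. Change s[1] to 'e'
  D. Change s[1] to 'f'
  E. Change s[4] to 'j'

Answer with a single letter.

Answer: D

Derivation:
Option A: s[1]='a'->'d', delta=(4-1)*11^4 mod 101 = 89, hash=17+89 mod 101 = 5
Option B: s[1]='a'->'h', delta=(8-1)*11^4 mod 101 = 73, hash=17+73 mod 101 = 90
Option C: s[1]='a'->'e', delta=(5-1)*11^4 mod 101 = 85, hash=17+85 mod 101 = 1
Option D: s[1]='a'->'f', delta=(6-1)*11^4 mod 101 = 81, hash=17+81 mod 101 = 98 <-- target
Option E: s[4]='h'->'j', delta=(10-8)*11^1 mod 101 = 22, hash=17+22 mod 101 = 39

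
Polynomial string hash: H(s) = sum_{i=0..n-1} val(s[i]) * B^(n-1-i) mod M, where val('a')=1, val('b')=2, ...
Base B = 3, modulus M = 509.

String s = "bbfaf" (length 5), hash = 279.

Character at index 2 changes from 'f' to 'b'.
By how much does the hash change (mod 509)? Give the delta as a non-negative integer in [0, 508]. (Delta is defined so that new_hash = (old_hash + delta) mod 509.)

Answer: 473

Derivation:
Delta formula: (val(new) - val(old)) * B^(n-1-k) mod M
  val('b') - val('f') = 2 - 6 = -4
  B^(n-1-k) = 3^2 mod 509 = 9
  Delta = -4 * 9 mod 509 = 473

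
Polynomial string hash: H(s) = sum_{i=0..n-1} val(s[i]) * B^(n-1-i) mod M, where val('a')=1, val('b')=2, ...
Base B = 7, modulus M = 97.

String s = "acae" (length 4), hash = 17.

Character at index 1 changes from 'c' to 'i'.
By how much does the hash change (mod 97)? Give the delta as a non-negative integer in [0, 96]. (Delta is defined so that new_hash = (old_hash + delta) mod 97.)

Answer: 3

Derivation:
Delta formula: (val(new) - val(old)) * B^(n-1-k) mod M
  val('i') - val('c') = 9 - 3 = 6
  B^(n-1-k) = 7^2 mod 97 = 49
  Delta = 6 * 49 mod 97 = 3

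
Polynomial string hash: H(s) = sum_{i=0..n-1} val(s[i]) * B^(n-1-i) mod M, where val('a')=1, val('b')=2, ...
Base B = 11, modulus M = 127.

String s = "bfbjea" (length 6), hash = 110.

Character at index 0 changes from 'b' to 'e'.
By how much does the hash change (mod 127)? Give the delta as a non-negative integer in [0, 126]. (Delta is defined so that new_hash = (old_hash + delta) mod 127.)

Answer: 45

Derivation:
Delta formula: (val(new) - val(old)) * B^(n-1-k) mod M
  val('e') - val('b') = 5 - 2 = 3
  B^(n-1-k) = 11^5 mod 127 = 15
  Delta = 3 * 15 mod 127 = 45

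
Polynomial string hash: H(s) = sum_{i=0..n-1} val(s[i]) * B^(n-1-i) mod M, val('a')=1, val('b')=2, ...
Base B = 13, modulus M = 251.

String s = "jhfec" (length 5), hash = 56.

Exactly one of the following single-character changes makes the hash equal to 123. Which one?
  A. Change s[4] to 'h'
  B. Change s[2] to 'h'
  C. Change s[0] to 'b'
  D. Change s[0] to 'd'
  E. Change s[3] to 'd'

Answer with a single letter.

Option A: s[4]='c'->'h', delta=(8-3)*13^0 mod 251 = 5, hash=56+5 mod 251 = 61
Option B: s[2]='f'->'h', delta=(8-6)*13^2 mod 251 = 87, hash=56+87 mod 251 = 143
Option C: s[0]='j'->'b', delta=(2-10)*13^4 mod 251 = 173, hash=56+173 mod 251 = 229
Option D: s[0]='j'->'d', delta=(4-10)*13^4 mod 251 = 67, hash=56+67 mod 251 = 123 <-- target
Option E: s[3]='e'->'d', delta=(4-5)*13^1 mod 251 = 238, hash=56+238 mod 251 = 43

Answer: D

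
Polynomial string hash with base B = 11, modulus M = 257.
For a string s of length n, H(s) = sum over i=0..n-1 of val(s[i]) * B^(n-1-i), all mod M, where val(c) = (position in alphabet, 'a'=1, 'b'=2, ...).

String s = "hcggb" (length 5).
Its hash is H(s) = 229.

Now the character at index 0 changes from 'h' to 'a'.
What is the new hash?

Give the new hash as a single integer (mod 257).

Answer: 28

Derivation:
val('h') = 8, val('a') = 1
Position k = 0, exponent = n-1-k = 4
B^4 mod M = 11^4 mod 257 = 249
Delta = (1 - 8) * 249 mod 257 = 56
New hash = (229 + 56) mod 257 = 28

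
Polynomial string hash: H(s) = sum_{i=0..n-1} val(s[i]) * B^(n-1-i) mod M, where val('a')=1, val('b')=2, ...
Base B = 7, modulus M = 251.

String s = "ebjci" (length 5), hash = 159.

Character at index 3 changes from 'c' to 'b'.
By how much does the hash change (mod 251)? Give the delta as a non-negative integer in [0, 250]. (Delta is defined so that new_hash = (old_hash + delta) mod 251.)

Delta formula: (val(new) - val(old)) * B^(n-1-k) mod M
  val('b') - val('c') = 2 - 3 = -1
  B^(n-1-k) = 7^1 mod 251 = 7
  Delta = -1 * 7 mod 251 = 244

Answer: 244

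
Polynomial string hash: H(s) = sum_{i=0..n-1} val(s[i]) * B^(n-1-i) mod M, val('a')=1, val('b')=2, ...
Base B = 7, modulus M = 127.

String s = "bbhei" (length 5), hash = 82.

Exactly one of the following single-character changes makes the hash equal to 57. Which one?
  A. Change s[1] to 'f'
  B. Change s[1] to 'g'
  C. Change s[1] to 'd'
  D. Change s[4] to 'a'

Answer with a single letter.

Answer: A

Derivation:
Option A: s[1]='b'->'f', delta=(6-2)*7^3 mod 127 = 102, hash=82+102 mod 127 = 57 <-- target
Option B: s[1]='b'->'g', delta=(7-2)*7^3 mod 127 = 64, hash=82+64 mod 127 = 19
Option C: s[1]='b'->'d', delta=(4-2)*7^3 mod 127 = 51, hash=82+51 mod 127 = 6
Option D: s[4]='i'->'a', delta=(1-9)*7^0 mod 127 = 119, hash=82+119 mod 127 = 74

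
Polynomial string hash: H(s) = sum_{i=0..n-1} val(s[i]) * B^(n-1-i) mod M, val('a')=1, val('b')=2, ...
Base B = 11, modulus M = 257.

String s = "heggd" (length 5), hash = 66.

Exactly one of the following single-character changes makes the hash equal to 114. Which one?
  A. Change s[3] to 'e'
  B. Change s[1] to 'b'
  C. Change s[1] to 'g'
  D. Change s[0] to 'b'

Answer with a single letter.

Answer: D

Derivation:
Option A: s[3]='g'->'e', delta=(5-7)*11^1 mod 257 = 235, hash=66+235 mod 257 = 44
Option B: s[1]='e'->'b', delta=(2-5)*11^3 mod 257 = 119, hash=66+119 mod 257 = 185
Option C: s[1]='e'->'g', delta=(7-5)*11^3 mod 257 = 92, hash=66+92 mod 257 = 158
Option D: s[0]='h'->'b', delta=(2-8)*11^4 mod 257 = 48, hash=66+48 mod 257 = 114 <-- target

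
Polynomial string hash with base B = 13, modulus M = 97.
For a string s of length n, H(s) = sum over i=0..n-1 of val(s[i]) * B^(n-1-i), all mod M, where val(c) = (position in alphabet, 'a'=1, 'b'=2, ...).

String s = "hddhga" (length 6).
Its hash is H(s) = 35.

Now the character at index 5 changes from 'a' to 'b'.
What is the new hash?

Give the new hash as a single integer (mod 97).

Answer: 36

Derivation:
val('a') = 1, val('b') = 2
Position k = 5, exponent = n-1-k = 0
B^0 mod M = 13^0 mod 97 = 1
Delta = (2 - 1) * 1 mod 97 = 1
New hash = (35 + 1) mod 97 = 36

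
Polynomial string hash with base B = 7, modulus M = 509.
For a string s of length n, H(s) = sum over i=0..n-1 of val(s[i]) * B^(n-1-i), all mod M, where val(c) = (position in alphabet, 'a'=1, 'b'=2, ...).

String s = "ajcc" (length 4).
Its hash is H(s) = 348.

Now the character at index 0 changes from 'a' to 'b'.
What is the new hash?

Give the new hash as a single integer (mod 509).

val('a') = 1, val('b') = 2
Position k = 0, exponent = n-1-k = 3
B^3 mod M = 7^3 mod 509 = 343
Delta = (2 - 1) * 343 mod 509 = 343
New hash = (348 + 343) mod 509 = 182

Answer: 182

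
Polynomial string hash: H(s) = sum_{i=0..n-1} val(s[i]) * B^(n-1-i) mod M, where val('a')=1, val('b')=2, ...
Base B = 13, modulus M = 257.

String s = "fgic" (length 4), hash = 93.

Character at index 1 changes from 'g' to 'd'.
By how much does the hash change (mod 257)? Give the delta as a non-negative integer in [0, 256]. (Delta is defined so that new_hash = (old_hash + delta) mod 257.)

Delta formula: (val(new) - val(old)) * B^(n-1-k) mod M
  val('d') - val('g') = 4 - 7 = -3
  B^(n-1-k) = 13^2 mod 257 = 169
  Delta = -3 * 169 mod 257 = 7

Answer: 7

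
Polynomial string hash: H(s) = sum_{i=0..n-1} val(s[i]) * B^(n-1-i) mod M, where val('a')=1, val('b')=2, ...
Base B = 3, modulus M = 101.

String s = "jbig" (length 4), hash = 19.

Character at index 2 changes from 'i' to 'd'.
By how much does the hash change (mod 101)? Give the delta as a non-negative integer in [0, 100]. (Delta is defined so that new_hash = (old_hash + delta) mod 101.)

Delta formula: (val(new) - val(old)) * B^(n-1-k) mod M
  val('d') - val('i') = 4 - 9 = -5
  B^(n-1-k) = 3^1 mod 101 = 3
  Delta = -5 * 3 mod 101 = 86

Answer: 86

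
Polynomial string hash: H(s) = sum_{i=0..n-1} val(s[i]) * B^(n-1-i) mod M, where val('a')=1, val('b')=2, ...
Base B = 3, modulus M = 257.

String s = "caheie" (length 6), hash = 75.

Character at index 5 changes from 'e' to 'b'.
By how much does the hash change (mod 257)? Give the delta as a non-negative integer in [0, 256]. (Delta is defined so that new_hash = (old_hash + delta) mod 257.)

Delta formula: (val(new) - val(old)) * B^(n-1-k) mod M
  val('b') - val('e') = 2 - 5 = -3
  B^(n-1-k) = 3^0 mod 257 = 1
  Delta = -3 * 1 mod 257 = 254

Answer: 254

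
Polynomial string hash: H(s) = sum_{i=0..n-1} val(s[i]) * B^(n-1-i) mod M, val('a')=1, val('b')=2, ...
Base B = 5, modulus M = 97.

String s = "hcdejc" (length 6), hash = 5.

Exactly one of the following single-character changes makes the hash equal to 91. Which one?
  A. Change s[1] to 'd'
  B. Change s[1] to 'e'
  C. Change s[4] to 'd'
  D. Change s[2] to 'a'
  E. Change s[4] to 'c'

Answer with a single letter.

Answer: B

Derivation:
Option A: s[1]='c'->'d', delta=(4-3)*5^4 mod 97 = 43, hash=5+43 mod 97 = 48
Option B: s[1]='c'->'e', delta=(5-3)*5^4 mod 97 = 86, hash=5+86 mod 97 = 91 <-- target
Option C: s[4]='j'->'d', delta=(4-10)*5^1 mod 97 = 67, hash=5+67 mod 97 = 72
Option D: s[2]='d'->'a', delta=(1-4)*5^3 mod 97 = 13, hash=5+13 mod 97 = 18
Option E: s[4]='j'->'c', delta=(3-10)*5^1 mod 97 = 62, hash=5+62 mod 97 = 67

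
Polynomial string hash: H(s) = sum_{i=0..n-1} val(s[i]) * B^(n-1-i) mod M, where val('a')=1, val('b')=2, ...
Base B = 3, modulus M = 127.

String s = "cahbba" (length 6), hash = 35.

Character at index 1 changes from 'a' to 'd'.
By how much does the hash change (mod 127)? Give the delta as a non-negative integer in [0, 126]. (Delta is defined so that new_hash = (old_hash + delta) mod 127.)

Answer: 116

Derivation:
Delta formula: (val(new) - val(old)) * B^(n-1-k) mod M
  val('d') - val('a') = 4 - 1 = 3
  B^(n-1-k) = 3^4 mod 127 = 81
  Delta = 3 * 81 mod 127 = 116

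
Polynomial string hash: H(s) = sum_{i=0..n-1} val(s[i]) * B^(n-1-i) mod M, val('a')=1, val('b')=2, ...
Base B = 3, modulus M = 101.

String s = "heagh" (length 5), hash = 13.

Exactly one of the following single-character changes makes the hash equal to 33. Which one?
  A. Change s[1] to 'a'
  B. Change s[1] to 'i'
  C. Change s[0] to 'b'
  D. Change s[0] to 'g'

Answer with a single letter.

Option A: s[1]='e'->'a', delta=(1-5)*3^3 mod 101 = 94, hash=13+94 mod 101 = 6
Option B: s[1]='e'->'i', delta=(9-5)*3^3 mod 101 = 7, hash=13+7 mod 101 = 20
Option C: s[0]='h'->'b', delta=(2-8)*3^4 mod 101 = 19, hash=13+19 mod 101 = 32
Option D: s[0]='h'->'g', delta=(7-8)*3^4 mod 101 = 20, hash=13+20 mod 101 = 33 <-- target

Answer: D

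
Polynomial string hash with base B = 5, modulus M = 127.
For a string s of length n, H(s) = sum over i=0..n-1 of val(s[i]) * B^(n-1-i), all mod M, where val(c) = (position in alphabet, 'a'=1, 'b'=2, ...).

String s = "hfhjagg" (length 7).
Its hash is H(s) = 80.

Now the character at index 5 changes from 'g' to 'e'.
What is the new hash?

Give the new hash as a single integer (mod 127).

val('g') = 7, val('e') = 5
Position k = 5, exponent = n-1-k = 1
B^1 mod M = 5^1 mod 127 = 5
Delta = (5 - 7) * 5 mod 127 = 117
New hash = (80 + 117) mod 127 = 70

Answer: 70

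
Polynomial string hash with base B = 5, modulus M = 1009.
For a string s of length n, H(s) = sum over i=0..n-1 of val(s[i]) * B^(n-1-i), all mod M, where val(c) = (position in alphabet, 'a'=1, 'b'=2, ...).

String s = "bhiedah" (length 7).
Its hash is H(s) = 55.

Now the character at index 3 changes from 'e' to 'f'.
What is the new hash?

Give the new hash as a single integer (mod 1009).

val('e') = 5, val('f') = 6
Position k = 3, exponent = n-1-k = 3
B^3 mod M = 5^3 mod 1009 = 125
Delta = (6 - 5) * 125 mod 1009 = 125
New hash = (55 + 125) mod 1009 = 180

Answer: 180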